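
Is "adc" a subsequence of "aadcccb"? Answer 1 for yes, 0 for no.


Check if "adc" is a subsequence of "aadcccb"
Greedy scan:
  Position 0 ('a'): matches sub[0] = 'a'
  Position 1 ('a'): no match needed
  Position 2 ('d'): matches sub[1] = 'd'
  Position 3 ('c'): matches sub[2] = 'c'
  Position 4 ('c'): no match needed
  Position 5 ('c'): no match needed
  Position 6 ('b'): no match needed
All 3 characters matched => is a subsequence

1


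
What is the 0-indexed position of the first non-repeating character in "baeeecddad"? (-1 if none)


Input: baeeecddad
Character frequencies:
  'a': 2
  'b': 1
  'c': 1
  'd': 3
  'e': 3
Scanning left to right for freq == 1:
  Position 0 ('b'): unique! => answer = 0

0


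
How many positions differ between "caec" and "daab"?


Comparing "caec" and "daab" position by position:
  Position 0: 'c' vs 'd' => DIFFER
  Position 1: 'a' vs 'a' => same
  Position 2: 'e' vs 'a' => DIFFER
  Position 3: 'c' vs 'b' => DIFFER
Positions that differ: 3

3


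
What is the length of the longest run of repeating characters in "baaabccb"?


Input: "baaabccb"
Scanning for longest run:
  Position 1 ('a'): new char, reset run to 1
  Position 2 ('a'): continues run of 'a', length=2
  Position 3 ('a'): continues run of 'a', length=3
  Position 4 ('b'): new char, reset run to 1
  Position 5 ('c'): new char, reset run to 1
  Position 6 ('c'): continues run of 'c', length=2
  Position 7 ('b'): new char, reset run to 1
Longest run: 'a' with length 3

3


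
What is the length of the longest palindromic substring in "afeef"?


Input: "afeef"
Checking substrings for palindromes:
  [1:5] "feef" (len 4) => palindrome
  [2:4] "ee" (len 2) => palindrome
Longest palindromic substring: "feef" with length 4

4


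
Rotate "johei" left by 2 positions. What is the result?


Input: "johei", rotate left by 2
First 2 characters: "jo"
Remaining characters: "hei"
Concatenate remaining + first: "hei" + "jo" = "heijo"

heijo


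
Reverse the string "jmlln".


Input: jmlln
Reading characters right to left:
  Position 4: 'n'
  Position 3: 'l'
  Position 2: 'l'
  Position 1: 'm'
  Position 0: 'j'
Reversed: nllmj

nllmj


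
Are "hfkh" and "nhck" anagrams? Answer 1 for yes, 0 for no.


Strings: "hfkh", "nhck"
Sorted first:  fhhk
Sorted second: chkn
Differ at position 0: 'f' vs 'c' => not anagrams

0


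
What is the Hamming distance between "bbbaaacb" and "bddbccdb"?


Comparing "bbbaaacb" and "bddbccdb" position by position:
  Position 0: 'b' vs 'b' => same
  Position 1: 'b' vs 'd' => differ
  Position 2: 'b' vs 'd' => differ
  Position 3: 'a' vs 'b' => differ
  Position 4: 'a' vs 'c' => differ
  Position 5: 'a' vs 'c' => differ
  Position 6: 'c' vs 'd' => differ
  Position 7: 'b' vs 'b' => same
Total differences (Hamming distance): 6

6


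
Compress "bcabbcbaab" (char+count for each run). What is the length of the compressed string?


Input: bcabbcbaab
Runs:
  'b' x 1 => "b1"
  'c' x 1 => "c1"
  'a' x 1 => "a1"
  'b' x 2 => "b2"
  'c' x 1 => "c1"
  'b' x 1 => "b1"
  'a' x 2 => "a2"
  'b' x 1 => "b1"
Compressed: "b1c1a1b2c1b1a2b1"
Compressed length: 16

16


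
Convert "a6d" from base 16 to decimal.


Input: "a6d" in base 16
Positional expansion:
  Digit 'a' (value 10) x 16^2 = 2560
  Digit '6' (value 6) x 16^1 = 96
  Digit 'd' (value 13) x 16^0 = 13
Sum = 2669

2669


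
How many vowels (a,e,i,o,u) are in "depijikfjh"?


Input: depijikfjh
Checking each character:
  'd' at position 0: consonant
  'e' at position 1: vowel (running total: 1)
  'p' at position 2: consonant
  'i' at position 3: vowel (running total: 2)
  'j' at position 4: consonant
  'i' at position 5: vowel (running total: 3)
  'k' at position 6: consonant
  'f' at position 7: consonant
  'j' at position 8: consonant
  'h' at position 9: consonant
Total vowels: 3

3


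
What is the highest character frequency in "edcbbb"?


Input: edcbbb
Character counts:
  'b': 3
  'c': 1
  'd': 1
  'e': 1
Maximum frequency: 3

3


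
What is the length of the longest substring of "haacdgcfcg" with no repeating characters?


Input: "haacdgcfcg"
Sliding window (track last position of each char):
  Position 0 ('h'): window [0,0] length 1 -- new best
  Position 1 ('a'): window [0,1] length 2 -- new best
  Position 2 ('a'): repeat (last at 1), move window start to 2
  Position 2 ('a'): window [2,2] length 1
  Position 3 ('c'): window [2,3] length 2
  Position 4 ('d'): window [2,4] length 3 -- new best
  Position 5 ('g'): window [2,5] length 4 -- new best
  Position 6 ('c'): repeat (last at 3), move window start to 4
  Position 6 ('c'): window [4,6] length 3
  Position 7 ('f'): window [4,7] length 4
  Position 8 ('c'): repeat (last at 6), move window start to 7
  Position 8 ('c'): window [7,8] length 2
  Position 9 ('g'): window [7,9] length 3
Longest substring with no repeats: "acdg" with length 4

4


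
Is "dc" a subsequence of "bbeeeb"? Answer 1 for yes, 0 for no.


Check if "dc" is a subsequence of "bbeeeb"
Greedy scan:
  Position 0 ('b'): no match needed
  Position 1 ('b'): no match needed
  Position 2 ('e'): no match needed
  Position 3 ('e'): no match needed
  Position 4 ('e'): no match needed
  Position 5 ('b'): no match needed
Only matched 0/2 characters => not a subsequence

0


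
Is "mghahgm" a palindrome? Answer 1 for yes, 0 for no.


Input: mghahgm
Reversed: mghahgm
  Compare pos 0 ('m') with pos 6 ('m'): match
  Compare pos 1 ('g') with pos 5 ('g'): match
  Compare pos 2 ('h') with pos 4 ('h'): match
Result: palindrome

1


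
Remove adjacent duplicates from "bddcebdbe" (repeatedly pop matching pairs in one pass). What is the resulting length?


Input: bddcebdbe
Stack-based adjacent duplicate removal:
  Read 'b': push. Stack: b
  Read 'd': push. Stack: bd
  Read 'd': matches stack top 'd' => pop. Stack: b
  Read 'c': push. Stack: bc
  Read 'e': push. Stack: bce
  Read 'b': push. Stack: bceb
  Read 'd': push. Stack: bcebd
  Read 'b': push. Stack: bcebdb
  Read 'e': push. Stack: bcebdbe
Final stack: "bcebdbe" (length 7)

7


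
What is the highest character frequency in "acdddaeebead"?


Input: acdddaeebead
Character counts:
  'a': 3
  'b': 1
  'c': 1
  'd': 4
  'e': 3
Maximum frequency: 4

4


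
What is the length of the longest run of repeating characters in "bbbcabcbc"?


Input: "bbbcabcbc"
Scanning for longest run:
  Position 1 ('b'): continues run of 'b', length=2
  Position 2 ('b'): continues run of 'b', length=3
  Position 3 ('c'): new char, reset run to 1
  Position 4 ('a'): new char, reset run to 1
  Position 5 ('b'): new char, reset run to 1
  Position 6 ('c'): new char, reset run to 1
  Position 7 ('b'): new char, reset run to 1
  Position 8 ('c'): new char, reset run to 1
Longest run: 'b' with length 3

3


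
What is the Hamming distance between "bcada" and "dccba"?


Comparing "bcada" and "dccba" position by position:
  Position 0: 'b' vs 'd' => differ
  Position 1: 'c' vs 'c' => same
  Position 2: 'a' vs 'c' => differ
  Position 3: 'd' vs 'b' => differ
  Position 4: 'a' vs 'a' => same
Total differences (Hamming distance): 3

3


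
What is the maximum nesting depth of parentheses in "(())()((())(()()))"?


Input: "(())()((())(()()))"
Tracking depth:
  Position 0 '(': depth becomes 1
  Position 1 '(': depth becomes 2
  Position 2 ')': depth becomes 1
  Position 3 ')': depth becomes 0
  Position 4 '(': depth becomes 1
  Position 5 ')': depth becomes 0
  Position 6 '(': depth becomes 1
  Position 7 '(': depth becomes 2
  Position 8 '(': depth becomes 3
  Position 9 ')': depth becomes 2
  Position 10 ')': depth becomes 1
  Position 11 '(': depth becomes 2
  Position 12 '(': depth becomes 3
  Position 13 ')': depth becomes 2
  Position 14 '(': depth becomes 3
  Position 15 ')': depth becomes 2
  Position 16 ')': depth becomes 1
  Position 17 ')': depth becomes 0
Maximum depth reached: 3

3


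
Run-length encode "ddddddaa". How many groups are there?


Input: ddddddaa
Scanning for consecutive runs:
  Group 1: 'd' x 6 (positions 0-5)
  Group 2: 'a' x 2 (positions 6-7)
Total groups: 2

2


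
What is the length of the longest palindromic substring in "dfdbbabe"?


Input: "dfdbbabe"
Checking substrings for palindromes:
  [0:3] "dfd" (len 3) => palindrome
  [4:7] "bab" (len 3) => palindrome
  [3:5] "bb" (len 2) => palindrome
Longest palindromic substring: "dfd" with length 3

3


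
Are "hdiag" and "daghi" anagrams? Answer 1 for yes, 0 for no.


Strings: "hdiag", "daghi"
Sorted first:  adghi
Sorted second: adghi
Sorted forms match => anagrams

1


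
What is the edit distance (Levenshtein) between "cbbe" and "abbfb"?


Computing edit distance: "cbbe" -> "abbfb"
DP table:
           a    b    b    f    b
      0    1    2    3    4    5
  c   1    1    2    3    4    5
  b   2    2    1    2    3    4
  b   3    3    2    1    2    3
  e   4    4    3    2    2    3
Edit distance = dp[4][5] = 3

3


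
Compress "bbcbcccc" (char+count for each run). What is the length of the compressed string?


Input: bbcbcccc
Runs:
  'b' x 2 => "b2"
  'c' x 1 => "c1"
  'b' x 1 => "b1"
  'c' x 4 => "c4"
Compressed: "b2c1b1c4"
Compressed length: 8

8


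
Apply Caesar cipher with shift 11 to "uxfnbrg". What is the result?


Caesar cipher: shift "uxfnbrg" by 11
  'u' (pos 20) + 11 = pos 5 = 'f'
  'x' (pos 23) + 11 = pos 8 = 'i'
  'f' (pos 5) + 11 = pos 16 = 'q'
  'n' (pos 13) + 11 = pos 24 = 'y'
  'b' (pos 1) + 11 = pos 12 = 'm'
  'r' (pos 17) + 11 = pos 2 = 'c'
  'g' (pos 6) + 11 = pos 17 = 'r'
Result: fiqymcr

fiqymcr


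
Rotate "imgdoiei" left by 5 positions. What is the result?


Input: "imgdoiei", rotate left by 5
First 5 characters: "imgdo"
Remaining characters: "iei"
Concatenate remaining + first: "iei" + "imgdo" = "ieiimgdo"

ieiimgdo


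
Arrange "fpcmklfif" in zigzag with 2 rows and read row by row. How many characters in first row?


Zigzag "fpcmklfif" into 2 rows:
Placing characters:
  'f' => row 0
  'p' => row 1
  'c' => row 0
  'm' => row 1
  'k' => row 0
  'l' => row 1
  'f' => row 0
  'i' => row 1
  'f' => row 0
Rows:
  Row 0: "fckff"
  Row 1: "pmli"
First row length: 5

5


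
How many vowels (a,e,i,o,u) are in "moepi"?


Input: moepi
Checking each character:
  'm' at position 0: consonant
  'o' at position 1: vowel (running total: 1)
  'e' at position 2: vowel (running total: 2)
  'p' at position 3: consonant
  'i' at position 4: vowel (running total: 3)
Total vowels: 3

3


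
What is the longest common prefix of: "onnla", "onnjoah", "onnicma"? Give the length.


Words: onnla, onnjoah, onnicma
  Position 0: all 'o' => match
  Position 1: all 'n' => match
  Position 2: all 'n' => match
  Position 3: ('l', 'j', 'i') => mismatch, stop
LCP = "onn" (length 3)

3


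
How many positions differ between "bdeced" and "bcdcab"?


Comparing "bdeced" and "bcdcab" position by position:
  Position 0: 'b' vs 'b' => same
  Position 1: 'd' vs 'c' => DIFFER
  Position 2: 'e' vs 'd' => DIFFER
  Position 3: 'c' vs 'c' => same
  Position 4: 'e' vs 'a' => DIFFER
  Position 5: 'd' vs 'b' => DIFFER
Positions that differ: 4

4


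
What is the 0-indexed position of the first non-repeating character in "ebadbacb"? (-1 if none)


Input: ebadbacb
Character frequencies:
  'a': 2
  'b': 3
  'c': 1
  'd': 1
  'e': 1
Scanning left to right for freq == 1:
  Position 0 ('e'): unique! => answer = 0

0


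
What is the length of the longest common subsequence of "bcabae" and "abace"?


LCS of "bcabae" and "abace"
DP table:
           a    b    a    c    e
      0    0    0    0    0    0
  b   0    0    1    1    1    1
  c   0    0    1    1    2    2
  a   0    1    1    2    2    2
  b   0    1    2    2    2    2
  a   0    1    2    3    3    3
  e   0    1    2    3    3    4
LCS length = dp[6][5] = 4

4


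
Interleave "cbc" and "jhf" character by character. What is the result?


Interleaving "cbc" and "jhf":
  Position 0: 'c' from first, 'j' from second => "cj"
  Position 1: 'b' from first, 'h' from second => "bh"
  Position 2: 'c' from first, 'f' from second => "cf"
Result: cjbhcf

cjbhcf


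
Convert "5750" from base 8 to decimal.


Input: "5750" in base 8
Positional expansion:
  Digit '5' (value 5) x 8^3 = 2560
  Digit '7' (value 7) x 8^2 = 448
  Digit '5' (value 5) x 8^1 = 40
  Digit '0' (value 0) x 8^0 = 0
Sum = 3048

3048


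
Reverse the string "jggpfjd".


Input: jggpfjd
Reading characters right to left:
  Position 6: 'd'
  Position 5: 'j'
  Position 4: 'f'
  Position 3: 'p'
  Position 2: 'g'
  Position 1: 'g'
  Position 0: 'j'
Reversed: djfpggj

djfpggj


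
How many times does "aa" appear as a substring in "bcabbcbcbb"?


Searching for "aa" in "bcabbcbcbb"
Scanning each position:
  Position 0: "bc" => no
  Position 1: "ca" => no
  Position 2: "ab" => no
  Position 3: "bb" => no
  Position 4: "bc" => no
  Position 5: "cb" => no
  Position 6: "bc" => no
  Position 7: "cb" => no
  Position 8: "bb" => no
Total occurrences: 0

0


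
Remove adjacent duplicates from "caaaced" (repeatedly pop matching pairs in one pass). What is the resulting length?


Input: caaaced
Stack-based adjacent duplicate removal:
  Read 'c': push. Stack: c
  Read 'a': push. Stack: ca
  Read 'a': matches stack top 'a' => pop. Stack: c
  Read 'a': push. Stack: ca
  Read 'c': push. Stack: cac
  Read 'e': push. Stack: cace
  Read 'd': push. Stack: caced
Final stack: "caced" (length 5)

5


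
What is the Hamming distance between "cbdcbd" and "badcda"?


Comparing "cbdcbd" and "badcda" position by position:
  Position 0: 'c' vs 'b' => differ
  Position 1: 'b' vs 'a' => differ
  Position 2: 'd' vs 'd' => same
  Position 3: 'c' vs 'c' => same
  Position 4: 'b' vs 'd' => differ
  Position 5: 'd' vs 'a' => differ
Total differences (Hamming distance): 4

4


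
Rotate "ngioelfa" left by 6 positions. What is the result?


Input: "ngioelfa", rotate left by 6
First 6 characters: "ngioel"
Remaining characters: "fa"
Concatenate remaining + first: "fa" + "ngioel" = "fangioel"

fangioel


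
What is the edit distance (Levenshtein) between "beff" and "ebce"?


Computing edit distance: "beff" -> "ebce"
DP table:
           e    b    c    e
      0    1    2    3    4
  b   1    1    1    2    3
  e   2    1    2    2    2
  f   3    2    2    3    3
  f   4    3    3    3    4
Edit distance = dp[4][4] = 4

4


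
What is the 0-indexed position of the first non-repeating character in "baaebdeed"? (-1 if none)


Input: baaebdeed
Character frequencies:
  'a': 2
  'b': 2
  'd': 2
  'e': 3
Scanning left to right for freq == 1:
  Position 0 ('b'): freq=2, skip
  Position 1 ('a'): freq=2, skip
  Position 2 ('a'): freq=2, skip
  Position 3 ('e'): freq=3, skip
  Position 4 ('b'): freq=2, skip
  Position 5 ('d'): freq=2, skip
  Position 6 ('e'): freq=3, skip
  Position 7 ('e'): freq=3, skip
  Position 8 ('d'): freq=2, skip
  No unique character found => answer = -1

-1


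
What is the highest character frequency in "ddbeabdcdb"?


Input: ddbeabdcdb
Character counts:
  'a': 1
  'b': 3
  'c': 1
  'd': 4
  'e': 1
Maximum frequency: 4

4


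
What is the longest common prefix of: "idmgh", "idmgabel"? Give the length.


Words: idmgh, idmgabel
  Position 0: all 'i' => match
  Position 1: all 'd' => match
  Position 2: all 'm' => match
  Position 3: all 'g' => match
  Position 4: ('h', 'a') => mismatch, stop
LCP = "idmg" (length 4)

4


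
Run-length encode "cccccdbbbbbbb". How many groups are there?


Input: cccccdbbbbbbb
Scanning for consecutive runs:
  Group 1: 'c' x 5 (positions 0-4)
  Group 2: 'd' x 1 (positions 5-5)
  Group 3: 'b' x 7 (positions 6-12)
Total groups: 3

3


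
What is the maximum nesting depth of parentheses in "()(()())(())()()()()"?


Input: "()(()())(())()()()()"
Tracking depth:
  Position 0 '(': depth becomes 1
  Position 1 ')': depth becomes 0
  Position 2 '(': depth becomes 1
  Position 3 '(': depth becomes 2
  Position 4 ')': depth becomes 1
  Position 5 '(': depth becomes 2
  Position 6 ')': depth becomes 1
  Position 7 ')': depth becomes 0
  Position 8 '(': depth becomes 1
  Position 9 '(': depth becomes 2
  Position 10 ')': depth becomes 1
  Position 11 ')': depth becomes 0
  Position 12 '(': depth becomes 1
  Position 13 ')': depth becomes 0
  Position 14 '(': depth becomes 1
  Position 15 ')': depth becomes 0
  Position 16 '(': depth becomes 1
  Position 17 ')': depth becomes 0
  Position 18 '(': depth becomes 1
  Position 19 ')': depth becomes 0
Maximum depth reached: 2

2


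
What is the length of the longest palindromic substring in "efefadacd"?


Input: "efefadacd"
Checking substrings for palindromes:
  [0:3] "efe" (len 3) => palindrome
  [1:4] "fef" (len 3) => palindrome
  [4:7] "ada" (len 3) => palindrome
Longest palindromic substring: "efe" with length 3

3


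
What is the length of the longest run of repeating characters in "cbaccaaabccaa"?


Input: "cbaccaaabccaa"
Scanning for longest run:
  Position 1 ('b'): new char, reset run to 1
  Position 2 ('a'): new char, reset run to 1
  Position 3 ('c'): new char, reset run to 1
  Position 4 ('c'): continues run of 'c', length=2
  Position 5 ('a'): new char, reset run to 1
  Position 6 ('a'): continues run of 'a', length=2
  Position 7 ('a'): continues run of 'a', length=3
  Position 8 ('b'): new char, reset run to 1
  Position 9 ('c'): new char, reset run to 1
  Position 10 ('c'): continues run of 'c', length=2
  Position 11 ('a'): new char, reset run to 1
  Position 12 ('a'): continues run of 'a', length=2
Longest run: 'a' with length 3

3


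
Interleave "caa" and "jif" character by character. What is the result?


Interleaving "caa" and "jif":
  Position 0: 'c' from first, 'j' from second => "cj"
  Position 1: 'a' from first, 'i' from second => "ai"
  Position 2: 'a' from first, 'f' from second => "af"
Result: cjaiaf

cjaiaf


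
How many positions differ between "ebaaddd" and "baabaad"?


Comparing "ebaaddd" and "baabaad" position by position:
  Position 0: 'e' vs 'b' => DIFFER
  Position 1: 'b' vs 'a' => DIFFER
  Position 2: 'a' vs 'a' => same
  Position 3: 'a' vs 'b' => DIFFER
  Position 4: 'd' vs 'a' => DIFFER
  Position 5: 'd' vs 'a' => DIFFER
  Position 6: 'd' vs 'd' => same
Positions that differ: 5

5


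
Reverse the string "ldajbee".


Input: ldajbee
Reading characters right to left:
  Position 6: 'e'
  Position 5: 'e'
  Position 4: 'b'
  Position 3: 'j'
  Position 2: 'a'
  Position 1: 'd'
  Position 0: 'l'
Reversed: eebjadl

eebjadl


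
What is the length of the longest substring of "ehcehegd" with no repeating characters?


Input: "ehcehegd"
Sliding window (track last position of each char):
  Position 0 ('e'): window [0,0] length 1 -- new best
  Position 1 ('h'): window [0,1] length 2 -- new best
  Position 2 ('c'): window [0,2] length 3 -- new best
  Position 3 ('e'): repeat (last at 0), move window start to 1
  Position 3 ('e'): window [1,3] length 3
  Position 4 ('h'): repeat (last at 1), move window start to 2
  Position 4 ('h'): window [2,4] length 3
  Position 5 ('e'): repeat (last at 3), move window start to 4
  Position 5 ('e'): window [4,5] length 2
  Position 6 ('g'): window [4,6] length 3
  Position 7 ('d'): window [4,7] length 4 -- new best
Longest substring with no repeats: "hegd" with length 4

4


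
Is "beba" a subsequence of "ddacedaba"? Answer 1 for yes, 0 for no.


Check if "beba" is a subsequence of "ddacedaba"
Greedy scan:
  Position 0 ('d'): no match needed
  Position 1 ('d'): no match needed
  Position 2 ('a'): no match needed
  Position 3 ('c'): no match needed
  Position 4 ('e'): no match needed
  Position 5 ('d'): no match needed
  Position 6 ('a'): no match needed
  Position 7 ('b'): matches sub[0] = 'b'
  Position 8 ('a'): no match needed
Only matched 1/4 characters => not a subsequence

0


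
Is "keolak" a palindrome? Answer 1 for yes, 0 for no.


Input: keolak
Reversed: kaloek
  Compare pos 0 ('k') with pos 5 ('k'): match
  Compare pos 1 ('e') with pos 4 ('a'): MISMATCH
  Compare pos 2 ('o') with pos 3 ('l'): MISMATCH
Result: not a palindrome

0


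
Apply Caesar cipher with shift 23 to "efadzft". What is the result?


Caesar cipher: shift "efadzft" by 23
  'e' (pos 4) + 23 = pos 1 = 'b'
  'f' (pos 5) + 23 = pos 2 = 'c'
  'a' (pos 0) + 23 = pos 23 = 'x'
  'd' (pos 3) + 23 = pos 0 = 'a'
  'z' (pos 25) + 23 = pos 22 = 'w'
  'f' (pos 5) + 23 = pos 2 = 'c'
  't' (pos 19) + 23 = pos 16 = 'q'
Result: bcxawcq

bcxawcq


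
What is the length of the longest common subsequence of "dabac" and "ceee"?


LCS of "dabac" and "ceee"
DP table:
           c    e    e    e
      0    0    0    0    0
  d   0    0    0    0    0
  a   0    0    0    0    0
  b   0    0    0    0    0
  a   0    0    0    0    0
  c   0    1    1    1    1
LCS length = dp[5][4] = 1

1


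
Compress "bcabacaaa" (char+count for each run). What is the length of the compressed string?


Input: bcabacaaa
Runs:
  'b' x 1 => "b1"
  'c' x 1 => "c1"
  'a' x 1 => "a1"
  'b' x 1 => "b1"
  'a' x 1 => "a1"
  'c' x 1 => "c1"
  'a' x 3 => "a3"
Compressed: "b1c1a1b1a1c1a3"
Compressed length: 14

14


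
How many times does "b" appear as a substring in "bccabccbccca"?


Searching for "b" in "bccabccbccca"
Scanning each position:
  Position 0: "b" => MATCH
  Position 1: "c" => no
  Position 2: "c" => no
  Position 3: "a" => no
  Position 4: "b" => MATCH
  Position 5: "c" => no
  Position 6: "c" => no
  Position 7: "b" => MATCH
  Position 8: "c" => no
  Position 9: "c" => no
  Position 10: "c" => no
  Position 11: "a" => no
Total occurrences: 3

3


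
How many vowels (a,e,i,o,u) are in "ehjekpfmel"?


Input: ehjekpfmel
Checking each character:
  'e' at position 0: vowel (running total: 1)
  'h' at position 1: consonant
  'j' at position 2: consonant
  'e' at position 3: vowel (running total: 2)
  'k' at position 4: consonant
  'p' at position 5: consonant
  'f' at position 6: consonant
  'm' at position 7: consonant
  'e' at position 8: vowel (running total: 3)
  'l' at position 9: consonant
Total vowels: 3

3


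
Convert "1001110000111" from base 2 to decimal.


Input: "1001110000111" in base 2
Positional expansion:
  Digit '1' (value 1) x 2^12 = 4096
  Digit '0' (value 0) x 2^11 = 0
  Digit '0' (value 0) x 2^10 = 0
  Digit '1' (value 1) x 2^9 = 512
  Digit '1' (value 1) x 2^8 = 256
  Digit '1' (value 1) x 2^7 = 128
  Digit '0' (value 0) x 2^6 = 0
  Digit '0' (value 0) x 2^5 = 0
  Digit '0' (value 0) x 2^4 = 0
  Digit '0' (value 0) x 2^3 = 0
  Digit '1' (value 1) x 2^2 = 4
  Digit '1' (value 1) x 2^1 = 2
  Digit '1' (value 1) x 2^0 = 1
Sum = 4999

4999


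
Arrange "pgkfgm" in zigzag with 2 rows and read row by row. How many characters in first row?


Zigzag "pgkfgm" into 2 rows:
Placing characters:
  'p' => row 0
  'g' => row 1
  'k' => row 0
  'f' => row 1
  'g' => row 0
  'm' => row 1
Rows:
  Row 0: "pkg"
  Row 1: "gfm"
First row length: 3

3


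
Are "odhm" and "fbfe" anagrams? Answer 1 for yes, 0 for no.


Strings: "odhm", "fbfe"
Sorted first:  dhmo
Sorted second: beff
Differ at position 0: 'd' vs 'b' => not anagrams

0


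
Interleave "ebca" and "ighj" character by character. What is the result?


Interleaving "ebca" and "ighj":
  Position 0: 'e' from first, 'i' from second => "ei"
  Position 1: 'b' from first, 'g' from second => "bg"
  Position 2: 'c' from first, 'h' from second => "ch"
  Position 3: 'a' from first, 'j' from second => "aj"
Result: eibgchaj

eibgchaj


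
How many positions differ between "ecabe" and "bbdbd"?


Comparing "ecabe" and "bbdbd" position by position:
  Position 0: 'e' vs 'b' => DIFFER
  Position 1: 'c' vs 'b' => DIFFER
  Position 2: 'a' vs 'd' => DIFFER
  Position 3: 'b' vs 'b' => same
  Position 4: 'e' vs 'd' => DIFFER
Positions that differ: 4

4


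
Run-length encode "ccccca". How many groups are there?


Input: ccccca
Scanning for consecutive runs:
  Group 1: 'c' x 5 (positions 0-4)
  Group 2: 'a' x 1 (positions 5-5)
Total groups: 2

2


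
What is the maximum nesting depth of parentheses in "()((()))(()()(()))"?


Input: "()((()))(()()(()))"
Tracking depth:
  Position 0 '(': depth becomes 1
  Position 1 ')': depth becomes 0
  Position 2 '(': depth becomes 1
  Position 3 '(': depth becomes 2
  Position 4 '(': depth becomes 3
  Position 5 ')': depth becomes 2
  Position 6 ')': depth becomes 1
  Position 7 ')': depth becomes 0
  Position 8 '(': depth becomes 1
  Position 9 '(': depth becomes 2
  Position 10 ')': depth becomes 1
  Position 11 '(': depth becomes 2
  Position 12 ')': depth becomes 1
  Position 13 '(': depth becomes 2
  Position 14 '(': depth becomes 3
  Position 15 ')': depth becomes 2
  Position 16 ')': depth becomes 1
  Position 17 ')': depth becomes 0
Maximum depth reached: 3

3


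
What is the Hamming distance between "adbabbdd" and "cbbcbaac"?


Comparing "adbabbdd" and "cbbcbaac" position by position:
  Position 0: 'a' vs 'c' => differ
  Position 1: 'd' vs 'b' => differ
  Position 2: 'b' vs 'b' => same
  Position 3: 'a' vs 'c' => differ
  Position 4: 'b' vs 'b' => same
  Position 5: 'b' vs 'a' => differ
  Position 6: 'd' vs 'a' => differ
  Position 7: 'd' vs 'c' => differ
Total differences (Hamming distance): 6

6


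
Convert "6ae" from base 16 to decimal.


Input: "6ae" in base 16
Positional expansion:
  Digit '6' (value 6) x 16^2 = 1536
  Digit 'a' (value 10) x 16^1 = 160
  Digit 'e' (value 14) x 16^0 = 14
Sum = 1710

1710


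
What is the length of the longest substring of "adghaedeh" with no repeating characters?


Input: "adghaedeh"
Sliding window (track last position of each char):
  Position 0 ('a'): window [0,0] length 1 -- new best
  Position 1 ('d'): window [0,1] length 2 -- new best
  Position 2 ('g'): window [0,2] length 3 -- new best
  Position 3 ('h'): window [0,3] length 4 -- new best
  Position 4 ('a'): repeat (last at 0), move window start to 1
  Position 4 ('a'): window [1,4] length 4
  Position 5 ('e'): window [1,5] length 5 -- new best
  Position 6 ('d'): repeat (last at 1), move window start to 2
  Position 6 ('d'): window [2,6] length 5
  Position 7 ('e'): repeat (last at 5), move window start to 6
  Position 7 ('e'): window [6,7] length 2
  Position 8 ('h'): window [6,8] length 3
Longest substring with no repeats: "dghae" with length 5

5


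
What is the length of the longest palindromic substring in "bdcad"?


Input: "bdcad"
Checking substrings for palindromes:
  No multi-char palindromic substrings found
Longest palindromic substring: "b" with length 1

1


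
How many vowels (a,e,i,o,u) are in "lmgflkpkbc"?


Input: lmgflkpkbc
Checking each character:
  'l' at position 0: consonant
  'm' at position 1: consonant
  'g' at position 2: consonant
  'f' at position 3: consonant
  'l' at position 4: consonant
  'k' at position 5: consonant
  'p' at position 6: consonant
  'k' at position 7: consonant
  'b' at position 8: consonant
  'c' at position 9: consonant
Total vowels: 0

0


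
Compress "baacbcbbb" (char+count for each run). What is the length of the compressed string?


Input: baacbcbbb
Runs:
  'b' x 1 => "b1"
  'a' x 2 => "a2"
  'c' x 1 => "c1"
  'b' x 1 => "b1"
  'c' x 1 => "c1"
  'b' x 3 => "b3"
Compressed: "b1a2c1b1c1b3"
Compressed length: 12

12


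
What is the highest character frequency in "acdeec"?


Input: acdeec
Character counts:
  'a': 1
  'c': 2
  'd': 1
  'e': 2
Maximum frequency: 2

2


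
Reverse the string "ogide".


Input: ogide
Reading characters right to left:
  Position 4: 'e'
  Position 3: 'd'
  Position 2: 'i'
  Position 1: 'g'
  Position 0: 'o'
Reversed: edigo

edigo


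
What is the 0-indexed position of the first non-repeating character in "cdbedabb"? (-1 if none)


Input: cdbedabb
Character frequencies:
  'a': 1
  'b': 3
  'c': 1
  'd': 2
  'e': 1
Scanning left to right for freq == 1:
  Position 0 ('c'): unique! => answer = 0

0


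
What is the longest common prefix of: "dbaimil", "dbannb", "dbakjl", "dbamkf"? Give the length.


Words: dbaimil, dbannb, dbakjl, dbamkf
  Position 0: all 'd' => match
  Position 1: all 'b' => match
  Position 2: all 'a' => match
  Position 3: ('i', 'n', 'k', 'm') => mismatch, stop
LCP = "dba" (length 3)

3


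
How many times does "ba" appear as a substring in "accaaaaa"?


Searching for "ba" in "accaaaaa"
Scanning each position:
  Position 0: "ac" => no
  Position 1: "cc" => no
  Position 2: "ca" => no
  Position 3: "aa" => no
  Position 4: "aa" => no
  Position 5: "aa" => no
  Position 6: "aa" => no
Total occurrences: 0

0


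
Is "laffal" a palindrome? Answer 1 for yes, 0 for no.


Input: laffal
Reversed: laffal
  Compare pos 0 ('l') with pos 5 ('l'): match
  Compare pos 1 ('a') with pos 4 ('a'): match
  Compare pos 2 ('f') with pos 3 ('f'): match
Result: palindrome

1


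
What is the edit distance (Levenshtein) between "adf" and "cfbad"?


Computing edit distance: "adf" -> "cfbad"
DP table:
           c    f    b    a    d
      0    1    2    3    4    5
  a   1    1    2    3    3    4
  d   2    2    2    3    4    3
  f   3    3    2    3    4    4
Edit distance = dp[3][5] = 4

4


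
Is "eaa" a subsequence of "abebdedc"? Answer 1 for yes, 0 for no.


Check if "eaa" is a subsequence of "abebdedc"
Greedy scan:
  Position 0 ('a'): no match needed
  Position 1 ('b'): no match needed
  Position 2 ('e'): matches sub[0] = 'e'
  Position 3 ('b'): no match needed
  Position 4 ('d'): no match needed
  Position 5 ('e'): no match needed
  Position 6 ('d'): no match needed
  Position 7 ('c'): no match needed
Only matched 1/3 characters => not a subsequence

0


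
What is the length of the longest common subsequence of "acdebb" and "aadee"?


LCS of "acdebb" and "aadee"
DP table:
           a    a    d    e    e
      0    0    0    0    0    0
  a   0    1    1    1    1    1
  c   0    1    1    1    1    1
  d   0    1    1    2    2    2
  e   0    1    1    2    3    3
  b   0    1    1    2    3    3
  b   0    1    1    2    3    3
LCS length = dp[6][5] = 3

3


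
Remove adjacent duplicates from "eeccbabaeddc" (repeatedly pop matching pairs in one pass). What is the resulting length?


Input: eeccbabaeddc
Stack-based adjacent duplicate removal:
  Read 'e': push. Stack: e
  Read 'e': matches stack top 'e' => pop. Stack: (empty)
  Read 'c': push. Stack: c
  Read 'c': matches stack top 'c' => pop. Stack: (empty)
  Read 'b': push. Stack: b
  Read 'a': push. Stack: ba
  Read 'b': push. Stack: bab
  Read 'a': push. Stack: baba
  Read 'e': push. Stack: babae
  Read 'd': push. Stack: babaed
  Read 'd': matches stack top 'd' => pop. Stack: babae
  Read 'c': push. Stack: babaec
Final stack: "babaec" (length 6)

6


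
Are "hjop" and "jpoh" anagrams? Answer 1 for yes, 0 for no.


Strings: "hjop", "jpoh"
Sorted first:  hjop
Sorted second: hjop
Sorted forms match => anagrams

1


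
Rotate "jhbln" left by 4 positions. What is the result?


Input: "jhbln", rotate left by 4
First 4 characters: "jhbl"
Remaining characters: "n"
Concatenate remaining + first: "n" + "jhbl" = "njhbl"

njhbl


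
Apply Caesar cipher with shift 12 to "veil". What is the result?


Caesar cipher: shift "veil" by 12
  'v' (pos 21) + 12 = pos 7 = 'h'
  'e' (pos 4) + 12 = pos 16 = 'q'
  'i' (pos 8) + 12 = pos 20 = 'u'
  'l' (pos 11) + 12 = pos 23 = 'x'
Result: hqux

hqux


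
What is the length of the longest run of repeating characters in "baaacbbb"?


Input: "baaacbbb"
Scanning for longest run:
  Position 1 ('a'): new char, reset run to 1
  Position 2 ('a'): continues run of 'a', length=2
  Position 3 ('a'): continues run of 'a', length=3
  Position 4 ('c'): new char, reset run to 1
  Position 5 ('b'): new char, reset run to 1
  Position 6 ('b'): continues run of 'b', length=2
  Position 7 ('b'): continues run of 'b', length=3
Longest run: 'a' with length 3

3


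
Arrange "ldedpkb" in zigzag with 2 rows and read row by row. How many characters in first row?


Zigzag "ldedpkb" into 2 rows:
Placing characters:
  'l' => row 0
  'd' => row 1
  'e' => row 0
  'd' => row 1
  'p' => row 0
  'k' => row 1
  'b' => row 0
Rows:
  Row 0: "lepb"
  Row 1: "ddk"
First row length: 4

4


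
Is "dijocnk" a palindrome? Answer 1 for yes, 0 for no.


Input: dijocnk
Reversed: kncojid
  Compare pos 0 ('d') with pos 6 ('k'): MISMATCH
  Compare pos 1 ('i') with pos 5 ('n'): MISMATCH
  Compare pos 2 ('j') with pos 4 ('c'): MISMATCH
Result: not a palindrome

0


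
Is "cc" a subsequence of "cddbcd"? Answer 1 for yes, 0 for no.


Check if "cc" is a subsequence of "cddbcd"
Greedy scan:
  Position 0 ('c'): matches sub[0] = 'c'
  Position 1 ('d'): no match needed
  Position 2 ('d'): no match needed
  Position 3 ('b'): no match needed
  Position 4 ('c'): matches sub[1] = 'c'
  Position 5 ('d'): no match needed
All 2 characters matched => is a subsequence

1


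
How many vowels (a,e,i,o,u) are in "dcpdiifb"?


Input: dcpdiifb
Checking each character:
  'd' at position 0: consonant
  'c' at position 1: consonant
  'p' at position 2: consonant
  'd' at position 3: consonant
  'i' at position 4: vowel (running total: 1)
  'i' at position 5: vowel (running total: 2)
  'f' at position 6: consonant
  'b' at position 7: consonant
Total vowels: 2

2


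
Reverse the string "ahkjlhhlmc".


Input: ahkjlhhlmc
Reading characters right to left:
  Position 9: 'c'
  Position 8: 'm'
  Position 7: 'l'
  Position 6: 'h'
  Position 5: 'h'
  Position 4: 'l'
  Position 3: 'j'
  Position 2: 'k'
  Position 1: 'h'
  Position 0: 'a'
Reversed: cmlhhljkha

cmlhhljkha


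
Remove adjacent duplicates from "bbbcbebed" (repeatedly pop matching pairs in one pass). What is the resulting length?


Input: bbbcbebed
Stack-based adjacent duplicate removal:
  Read 'b': push. Stack: b
  Read 'b': matches stack top 'b' => pop. Stack: (empty)
  Read 'b': push. Stack: b
  Read 'c': push. Stack: bc
  Read 'b': push. Stack: bcb
  Read 'e': push. Stack: bcbe
  Read 'b': push. Stack: bcbeb
  Read 'e': push. Stack: bcbebe
  Read 'd': push. Stack: bcbebed
Final stack: "bcbebed" (length 7)

7


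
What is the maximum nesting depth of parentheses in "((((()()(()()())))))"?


Input: "((((()()(()()())))))"
Tracking depth:
  Position 0 '(': depth becomes 1
  Position 1 '(': depth becomes 2
  Position 2 '(': depth becomes 3
  Position 3 '(': depth becomes 4
  Position 4 '(': depth becomes 5
  Position 5 ')': depth becomes 4
  Position 6 '(': depth becomes 5
  Position 7 ')': depth becomes 4
  Position 8 '(': depth becomes 5
  Position 9 '(': depth becomes 6
  Position 10 ')': depth becomes 5
  Position 11 '(': depth becomes 6
  Position 12 ')': depth becomes 5
  Position 13 '(': depth becomes 6
  Position 14 ')': depth becomes 5
  Position 15 ')': depth becomes 4
  Position 16 ')': depth becomes 3
  Position 17 ')': depth becomes 2
  Position 18 ')': depth becomes 1
  Position 19 ')': depth becomes 0
Maximum depth reached: 6

6


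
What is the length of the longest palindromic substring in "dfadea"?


Input: "dfadea"
Checking substrings for palindromes:
  No multi-char palindromic substrings found
Longest palindromic substring: "d" with length 1

1


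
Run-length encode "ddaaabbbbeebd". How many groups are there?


Input: ddaaabbbbeebd
Scanning for consecutive runs:
  Group 1: 'd' x 2 (positions 0-1)
  Group 2: 'a' x 3 (positions 2-4)
  Group 3: 'b' x 4 (positions 5-8)
  Group 4: 'e' x 2 (positions 9-10)
  Group 5: 'b' x 1 (positions 11-11)
  Group 6: 'd' x 1 (positions 12-12)
Total groups: 6

6


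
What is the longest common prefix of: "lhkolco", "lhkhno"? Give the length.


Words: lhkolco, lhkhno
  Position 0: all 'l' => match
  Position 1: all 'h' => match
  Position 2: all 'k' => match
  Position 3: ('o', 'h') => mismatch, stop
LCP = "lhk" (length 3)

3


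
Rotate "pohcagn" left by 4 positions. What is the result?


Input: "pohcagn", rotate left by 4
First 4 characters: "pohc"
Remaining characters: "agn"
Concatenate remaining + first: "agn" + "pohc" = "agnpohc"

agnpohc


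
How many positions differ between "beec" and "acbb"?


Comparing "beec" and "acbb" position by position:
  Position 0: 'b' vs 'a' => DIFFER
  Position 1: 'e' vs 'c' => DIFFER
  Position 2: 'e' vs 'b' => DIFFER
  Position 3: 'c' vs 'b' => DIFFER
Positions that differ: 4

4


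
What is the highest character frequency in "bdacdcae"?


Input: bdacdcae
Character counts:
  'a': 2
  'b': 1
  'c': 2
  'd': 2
  'e': 1
Maximum frequency: 2

2


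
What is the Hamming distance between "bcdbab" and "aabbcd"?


Comparing "bcdbab" and "aabbcd" position by position:
  Position 0: 'b' vs 'a' => differ
  Position 1: 'c' vs 'a' => differ
  Position 2: 'd' vs 'b' => differ
  Position 3: 'b' vs 'b' => same
  Position 4: 'a' vs 'c' => differ
  Position 5: 'b' vs 'd' => differ
Total differences (Hamming distance): 5

5


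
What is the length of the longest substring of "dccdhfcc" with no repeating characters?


Input: "dccdhfcc"
Sliding window (track last position of each char):
  Position 0 ('d'): window [0,0] length 1 -- new best
  Position 1 ('c'): window [0,1] length 2 -- new best
  Position 2 ('c'): repeat (last at 1), move window start to 2
  Position 2 ('c'): window [2,2] length 1
  Position 3 ('d'): window [2,3] length 2
  Position 4 ('h'): window [2,4] length 3 -- new best
  Position 5 ('f'): window [2,5] length 4 -- new best
  Position 6 ('c'): repeat (last at 2), move window start to 3
  Position 6 ('c'): window [3,6] length 4
  Position 7 ('c'): repeat (last at 6), move window start to 7
  Position 7 ('c'): window [7,7] length 1
Longest substring with no repeats: "cdhf" with length 4

4


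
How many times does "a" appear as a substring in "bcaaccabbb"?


Searching for "a" in "bcaaccabbb"
Scanning each position:
  Position 0: "b" => no
  Position 1: "c" => no
  Position 2: "a" => MATCH
  Position 3: "a" => MATCH
  Position 4: "c" => no
  Position 5: "c" => no
  Position 6: "a" => MATCH
  Position 7: "b" => no
  Position 8: "b" => no
  Position 9: "b" => no
Total occurrences: 3

3


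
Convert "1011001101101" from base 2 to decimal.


Input: "1011001101101" in base 2
Positional expansion:
  Digit '1' (value 1) x 2^12 = 4096
  Digit '0' (value 0) x 2^11 = 0
  Digit '1' (value 1) x 2^10 = 1024
  Digit '1' (value 1) x 2^9 = 512
  Digit '0' (value 0) x 2^8 = 0
  Digit '0' (value 0) x 2^7 = 0
  Digit '1' (value 1) x 2^6 = 64
  Digit '1' (value 1) x 2^5 = 32
  Digit '0' (value 0) x 2^4 = 0
  Digit '1' (value 1) x 2^3 = 8
  Digit '1' (value 1) x 2^2 = 4
  Digit '0' (value 0) x 2^1 = 0
  Digit '1' (value 1) x 2^0 = 1
Sum = 5741

5741


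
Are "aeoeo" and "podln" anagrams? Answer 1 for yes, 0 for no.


Strings: "aeoeo", "podln"
Sorted first:  aeeoo
Sorted second: dlnop
Differ at position 0: 'a' vs 'd' => not anagrams

0


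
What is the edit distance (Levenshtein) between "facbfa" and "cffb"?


Computing edit distance: "facbfa" -> "cffb"
DP table:
           c    f    f    b
      0    1    2    3    4
  f   1    1    1    2    3
  a   2    2    2    2    3
  c   3    2    3    3    3
  b   4    3    3    4    3
  f   5    4    3    3    4
  a   6    5    4    4    4
Edit distance = dp[6][4] = 4

4


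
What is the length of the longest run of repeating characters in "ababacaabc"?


Input: "ababacaabc"
Scanning for longest run:
  Position 1 ('b'): new char, reset run to 1
  Position 2 ('a'): new char, reset run to 1
  Position 3 ('b'): new char, reset run to 1
  Position 4 ('a'): new char, reset run to 1
  Position 5 ('c'): new char, reset run to 1
  Position 6 ('a'): new char, reset run to 1
  Position 7 ('a'): continues run of 'a', length=2
  Position 8 ('b'): new char, reset run to 1
  Position 9 ('c'): new char, reset run to 1
Longest run: 'a' with length 2

2


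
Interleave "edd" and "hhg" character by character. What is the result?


Interleaving "edd" and "hhg":
  Position 0: 'e' from first, 'h' from second => "eh"
  Position 1: 'd' from first, 'h' from second => "dh"
  Position 2: 'd' from first, 'g' from second => "dg"
Result: ehdhdg

ehdhdg
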